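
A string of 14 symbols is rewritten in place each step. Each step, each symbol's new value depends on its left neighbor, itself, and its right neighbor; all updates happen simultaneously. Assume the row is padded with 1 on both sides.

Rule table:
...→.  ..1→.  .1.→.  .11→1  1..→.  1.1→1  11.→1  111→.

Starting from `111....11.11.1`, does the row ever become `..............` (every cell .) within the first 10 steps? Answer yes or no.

yes

step 1: ..1....1111111
step 2: .......1......
step 3: ..............
all cells are . at step 3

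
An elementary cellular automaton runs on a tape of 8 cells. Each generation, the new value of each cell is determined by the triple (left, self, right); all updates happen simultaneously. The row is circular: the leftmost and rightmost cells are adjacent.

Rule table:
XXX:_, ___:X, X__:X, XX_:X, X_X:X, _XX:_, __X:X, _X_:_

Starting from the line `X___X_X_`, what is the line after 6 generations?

generation 1: _XXX_X_X
generation 2: X__XX_X_
generation 3: _XX_XX_X
generation 4: X_XX_XX_
generation 5: _X_XX_XX
generation 6: X_X_XX_X

X_X_XX_X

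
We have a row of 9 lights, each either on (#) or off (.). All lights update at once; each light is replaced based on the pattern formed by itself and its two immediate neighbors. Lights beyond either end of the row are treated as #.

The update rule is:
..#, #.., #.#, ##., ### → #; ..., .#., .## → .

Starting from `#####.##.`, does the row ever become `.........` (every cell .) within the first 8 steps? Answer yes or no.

no

######.##
#######.#
########.
#########
#########  (fixed point — unchanged through step 8)
step 8 is #########, still not uniform .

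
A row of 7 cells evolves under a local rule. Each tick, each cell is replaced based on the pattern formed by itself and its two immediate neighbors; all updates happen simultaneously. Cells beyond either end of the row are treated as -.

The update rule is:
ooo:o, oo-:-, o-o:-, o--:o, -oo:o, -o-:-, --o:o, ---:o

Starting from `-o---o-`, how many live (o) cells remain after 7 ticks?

o-ooo-o
--oo---
ooo-ooo
oo--oo-
o-ooo-o  (repeats tick 1; period 4)
tick 7: ooo-ooo
count of o: 6

6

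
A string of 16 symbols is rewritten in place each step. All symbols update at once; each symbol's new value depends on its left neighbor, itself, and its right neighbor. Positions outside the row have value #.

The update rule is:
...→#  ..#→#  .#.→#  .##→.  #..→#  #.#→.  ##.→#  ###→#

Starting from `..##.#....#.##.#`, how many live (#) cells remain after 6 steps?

step 1: ##.#.######..#..
step 2: ##.#..##########
step 3: ##.###.#########
step 4: ##..##..########
step 5: ####.###.#######
step 6: ####..##..######
count of #: 12

12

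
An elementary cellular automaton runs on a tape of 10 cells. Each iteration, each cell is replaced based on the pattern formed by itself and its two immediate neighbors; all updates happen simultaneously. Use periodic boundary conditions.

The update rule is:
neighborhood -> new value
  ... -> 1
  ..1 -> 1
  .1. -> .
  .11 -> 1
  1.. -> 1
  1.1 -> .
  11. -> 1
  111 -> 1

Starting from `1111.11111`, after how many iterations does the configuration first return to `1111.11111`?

1

1111.11111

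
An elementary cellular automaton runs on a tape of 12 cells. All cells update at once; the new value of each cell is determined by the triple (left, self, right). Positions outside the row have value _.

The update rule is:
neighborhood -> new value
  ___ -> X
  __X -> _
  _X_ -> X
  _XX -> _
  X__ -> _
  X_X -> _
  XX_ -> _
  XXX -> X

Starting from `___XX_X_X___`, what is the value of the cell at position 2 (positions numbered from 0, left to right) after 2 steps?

_

XX____X_X_XX
___XX_X_X___
position 2 holds _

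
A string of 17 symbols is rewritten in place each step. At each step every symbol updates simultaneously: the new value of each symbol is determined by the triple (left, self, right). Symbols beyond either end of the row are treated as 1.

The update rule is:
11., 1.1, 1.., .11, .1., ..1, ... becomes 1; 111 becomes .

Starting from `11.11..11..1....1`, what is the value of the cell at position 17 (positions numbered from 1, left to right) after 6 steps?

.

.1111111111111111
11...............
.1111111111111111  (repeats step 1; period 2)
step 6: 11...............
position 17 holds .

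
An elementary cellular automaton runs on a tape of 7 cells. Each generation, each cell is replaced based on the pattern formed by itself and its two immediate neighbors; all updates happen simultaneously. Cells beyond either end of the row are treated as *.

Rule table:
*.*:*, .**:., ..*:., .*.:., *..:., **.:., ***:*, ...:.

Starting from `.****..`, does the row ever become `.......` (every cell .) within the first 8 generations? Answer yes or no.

yes

*.**...
.*.....
*......
.......
all cells are . at generation 4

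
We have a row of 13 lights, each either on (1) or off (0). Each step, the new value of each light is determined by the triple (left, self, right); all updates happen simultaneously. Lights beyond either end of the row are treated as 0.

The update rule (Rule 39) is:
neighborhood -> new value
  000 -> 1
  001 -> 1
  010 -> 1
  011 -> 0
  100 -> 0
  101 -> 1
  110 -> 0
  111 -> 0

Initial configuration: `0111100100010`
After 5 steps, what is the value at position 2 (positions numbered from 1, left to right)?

1000001101110
1011110010000
1100000110111
0001111001000
1110000011011
position 2 holds 1

1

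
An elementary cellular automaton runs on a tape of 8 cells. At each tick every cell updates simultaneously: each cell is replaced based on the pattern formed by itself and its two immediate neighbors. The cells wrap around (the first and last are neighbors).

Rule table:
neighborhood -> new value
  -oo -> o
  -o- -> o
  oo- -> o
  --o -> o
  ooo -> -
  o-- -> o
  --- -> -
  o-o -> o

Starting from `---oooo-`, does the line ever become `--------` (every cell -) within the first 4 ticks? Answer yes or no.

yes

--oo--oo
oooooooo
--------
all cells are - at tick 3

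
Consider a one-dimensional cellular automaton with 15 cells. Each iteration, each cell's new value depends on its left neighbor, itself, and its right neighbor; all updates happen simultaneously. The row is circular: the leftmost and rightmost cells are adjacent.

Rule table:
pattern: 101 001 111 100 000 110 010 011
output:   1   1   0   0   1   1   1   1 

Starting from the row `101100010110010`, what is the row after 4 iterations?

000111110011111

111101111110111
000111000011100
111101011110101
000111110011111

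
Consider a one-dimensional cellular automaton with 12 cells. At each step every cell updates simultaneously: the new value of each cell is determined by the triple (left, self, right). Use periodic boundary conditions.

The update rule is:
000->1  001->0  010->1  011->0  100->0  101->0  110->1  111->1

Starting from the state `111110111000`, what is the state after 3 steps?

100110101010

step 1: 011110011010
step 2: 001110001010
step 3: 100110101010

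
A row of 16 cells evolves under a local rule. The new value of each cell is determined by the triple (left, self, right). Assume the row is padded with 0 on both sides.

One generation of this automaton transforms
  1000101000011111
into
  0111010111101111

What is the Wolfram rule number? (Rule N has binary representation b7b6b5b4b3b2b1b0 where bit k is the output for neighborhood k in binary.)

243

position 12: 111 → 1  (bit 7 = 1)
position 15: 110 → 1  (bit 6 = 1)
position 5: 101 → 1  (bit 5 = 1)
position 1: 100 → 1  (bit 4 = 1)
position 11: 011 → 0  (bit 3 = 0)
position 0: 010 → 0  (bit 2 = 0)
position 3: 001 → 1  (bit 1 = 1)
position 2: 000 → 1  (bit 0 = 1)
bits b7..b0 = 11110011 = 243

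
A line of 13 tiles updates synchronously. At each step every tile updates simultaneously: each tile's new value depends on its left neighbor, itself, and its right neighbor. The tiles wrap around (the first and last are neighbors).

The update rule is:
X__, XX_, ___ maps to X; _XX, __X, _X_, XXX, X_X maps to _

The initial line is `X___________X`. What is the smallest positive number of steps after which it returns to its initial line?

step 1: XXXXXXXXXXX__
step 2: __________XX_
step 3: XXXXXXXXX__XX
step 4: ________XX___
step 5: XXXXXXX__XXXX
step 6: ______XX_____
step 7: XXXXX__XXXXXX
step 8: ____XX_______
step 9: XXX__XXXXXXXX
step 10: __XX_________
step 11: X__XXXXXXXXXX
step 12: XX___________
step 13: _XXXXXXXXXXX_
step 14: ___________XX
step 15: XXXXXXXXXX__X
step 16: _________XX__
step 17: XXXXXXXX__XXX
step 18: _______XX____
step 19: XXXXXX__XXXXX
step 20: _____XX______
step 21: XXXX__XXXXXXX
step 22: ___XX________
step 23: XX__XXXXXXXXX
step 24: _XX__________
step 25: __XXXXXXXXXXX
step 26: X___________X

26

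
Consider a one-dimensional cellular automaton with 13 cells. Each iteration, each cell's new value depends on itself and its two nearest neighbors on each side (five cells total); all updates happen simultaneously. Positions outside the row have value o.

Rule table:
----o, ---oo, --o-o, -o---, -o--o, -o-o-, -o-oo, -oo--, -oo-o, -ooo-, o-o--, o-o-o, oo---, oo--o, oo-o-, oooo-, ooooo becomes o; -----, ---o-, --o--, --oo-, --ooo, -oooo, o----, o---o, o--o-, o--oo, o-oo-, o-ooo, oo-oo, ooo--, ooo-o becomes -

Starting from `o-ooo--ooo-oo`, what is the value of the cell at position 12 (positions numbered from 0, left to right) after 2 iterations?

o

---o-o--o----
o--oooo--o-oo
position 12 holds o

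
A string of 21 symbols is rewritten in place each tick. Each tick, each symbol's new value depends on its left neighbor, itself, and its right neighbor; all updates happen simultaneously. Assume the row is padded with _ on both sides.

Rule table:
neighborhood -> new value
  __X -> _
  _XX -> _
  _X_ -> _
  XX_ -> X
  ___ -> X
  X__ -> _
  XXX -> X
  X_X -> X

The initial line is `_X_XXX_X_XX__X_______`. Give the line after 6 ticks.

__X_XXX_X_X____XXXXXX
X__X_XXX_X__XX__XXXXX
____X_XXX____X___XXXX
XXX__X_XX_XX___X__XXX
_XX___X_XX_X_X_____XX
__X_X__X_XX_X__XXX__X

__X_X__X_XX_X__XXX__X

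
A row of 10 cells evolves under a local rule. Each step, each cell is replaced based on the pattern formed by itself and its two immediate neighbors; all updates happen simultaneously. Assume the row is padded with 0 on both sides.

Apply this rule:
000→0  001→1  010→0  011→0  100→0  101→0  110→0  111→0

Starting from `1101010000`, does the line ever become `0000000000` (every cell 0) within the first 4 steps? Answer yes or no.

yes

0000000000
all cells are 0 at step 1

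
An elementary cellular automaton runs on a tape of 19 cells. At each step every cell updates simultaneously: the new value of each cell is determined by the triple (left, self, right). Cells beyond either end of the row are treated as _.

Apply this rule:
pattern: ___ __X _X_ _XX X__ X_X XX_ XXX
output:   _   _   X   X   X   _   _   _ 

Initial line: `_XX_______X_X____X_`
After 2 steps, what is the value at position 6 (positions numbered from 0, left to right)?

_

step 1: _X_X______X_XX___XX
step 2: _X_XX_____X_X_X__X_
position 6 holds _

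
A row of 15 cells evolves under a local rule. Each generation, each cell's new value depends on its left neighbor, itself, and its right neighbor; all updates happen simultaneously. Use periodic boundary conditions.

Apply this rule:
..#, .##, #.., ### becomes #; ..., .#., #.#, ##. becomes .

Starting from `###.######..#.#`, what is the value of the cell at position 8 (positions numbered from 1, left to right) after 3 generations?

.

##..#####.##..#
#.######..#.###
..#####.##..###
position 8 holds .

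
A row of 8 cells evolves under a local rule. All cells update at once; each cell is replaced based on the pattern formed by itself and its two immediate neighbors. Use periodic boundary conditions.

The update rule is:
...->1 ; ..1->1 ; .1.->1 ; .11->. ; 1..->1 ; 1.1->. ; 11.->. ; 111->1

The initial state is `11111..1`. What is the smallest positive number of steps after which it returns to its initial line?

6

1111.11.
.11.....
1..11111
.11.1111
.....11.
11111..1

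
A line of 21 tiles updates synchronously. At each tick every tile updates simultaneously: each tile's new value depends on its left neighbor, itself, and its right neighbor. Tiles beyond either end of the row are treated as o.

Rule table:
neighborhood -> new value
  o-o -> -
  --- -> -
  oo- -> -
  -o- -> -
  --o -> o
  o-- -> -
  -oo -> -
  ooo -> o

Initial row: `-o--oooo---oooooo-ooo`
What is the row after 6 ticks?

---o-oo---o-oooo---oo
--o------o---oo---o-o
-o------o---o----o---
-------o---o----o---o
------o---o----o---o-
-----o---o----o---o--

-----o---o----o---o--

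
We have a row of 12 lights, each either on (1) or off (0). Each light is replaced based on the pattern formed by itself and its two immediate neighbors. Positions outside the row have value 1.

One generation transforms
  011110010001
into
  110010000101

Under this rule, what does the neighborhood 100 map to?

At position 5 the neighborhood is 100; the next row has 0 there.

0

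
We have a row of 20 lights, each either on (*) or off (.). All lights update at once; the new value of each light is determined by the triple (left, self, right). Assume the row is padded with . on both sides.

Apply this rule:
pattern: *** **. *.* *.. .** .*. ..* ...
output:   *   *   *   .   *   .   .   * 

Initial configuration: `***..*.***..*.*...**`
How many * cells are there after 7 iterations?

18

iteration 1: ***...****...*..*.**
iteration 2: ***.*.****.*.....***
iteration 3: ****.******..***.***
iteration 4: ***********..*******
iteration 5: ***********..*******  (fixed point — unchanged through iteration 7)
count of *: 18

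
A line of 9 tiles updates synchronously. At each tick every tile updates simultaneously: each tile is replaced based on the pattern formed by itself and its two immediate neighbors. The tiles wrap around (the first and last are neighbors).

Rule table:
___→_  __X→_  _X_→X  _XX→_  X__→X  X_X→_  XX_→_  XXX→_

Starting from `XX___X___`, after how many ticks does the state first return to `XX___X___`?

18

tick 1: __X__XX__
tick 2: __XX___X_
tick 3: ____X__XX
tick 4: X___XX___
tick 5: XX____X__
tick 6: __X___XX_
tick 7: __XX____X
tick 8: X___X___X
tick 9: _X__XX___
tick 10: _XX___X__
tick 11: ___X__XX_
tick 12: ___XX___X
tick 13: X____X__X
tick 14: _X___XX__
tick 15: _XX____X_
tick 16: ___X___XX
tick 17: X__XX____
tick 18: XX___X___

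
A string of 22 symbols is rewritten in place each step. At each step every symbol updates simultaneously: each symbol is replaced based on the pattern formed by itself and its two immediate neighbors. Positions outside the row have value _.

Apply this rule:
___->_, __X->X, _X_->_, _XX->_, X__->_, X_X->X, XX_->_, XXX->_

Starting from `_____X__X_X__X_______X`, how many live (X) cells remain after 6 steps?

step 1: ____X__X_X__X_______X_
step 2: ___X__X_X__X_______X__
step 3: __X__X_X__X_______X___
step 4: _X__X_X__X_______X____
step 5: X__X_X__X_______X_____
step 6: __X_X__X_______X______
count of X: 4

4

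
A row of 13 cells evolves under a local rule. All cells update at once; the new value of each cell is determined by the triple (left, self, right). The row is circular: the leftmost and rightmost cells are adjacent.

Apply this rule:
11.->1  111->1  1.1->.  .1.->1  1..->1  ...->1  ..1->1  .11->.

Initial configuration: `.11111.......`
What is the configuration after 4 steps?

111..11111111

1.11111111111
1..1111111111
111.111111111
111..11111111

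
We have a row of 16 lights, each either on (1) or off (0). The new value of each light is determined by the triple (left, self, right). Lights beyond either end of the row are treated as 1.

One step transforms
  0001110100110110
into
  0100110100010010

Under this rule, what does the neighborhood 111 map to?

At position 4 the neighborhood is 111; the next row has 1 there.

1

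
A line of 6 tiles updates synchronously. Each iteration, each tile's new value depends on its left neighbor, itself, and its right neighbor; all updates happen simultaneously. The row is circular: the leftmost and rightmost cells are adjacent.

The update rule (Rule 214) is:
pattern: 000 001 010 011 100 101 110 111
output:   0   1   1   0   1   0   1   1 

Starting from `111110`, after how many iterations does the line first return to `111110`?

011110
101111
100111
111011
111001
111110

6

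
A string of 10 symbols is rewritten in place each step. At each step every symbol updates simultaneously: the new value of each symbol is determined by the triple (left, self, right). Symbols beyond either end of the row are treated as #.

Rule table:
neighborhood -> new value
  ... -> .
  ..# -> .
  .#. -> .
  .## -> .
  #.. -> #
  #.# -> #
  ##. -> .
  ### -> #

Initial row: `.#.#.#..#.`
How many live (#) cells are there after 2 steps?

step 1: #.#.#.#..#
step 2: .#.#.#.#..
count of #: 4

4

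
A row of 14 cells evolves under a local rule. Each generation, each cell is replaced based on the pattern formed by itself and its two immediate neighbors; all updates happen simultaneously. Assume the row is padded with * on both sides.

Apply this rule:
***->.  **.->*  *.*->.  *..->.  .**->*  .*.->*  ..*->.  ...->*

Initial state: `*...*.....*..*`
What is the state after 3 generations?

*.*.*.***.*..*
*.*.*.*.*.*..*
*.*.*.*.*.*..*

*.*.*.*.*.*..*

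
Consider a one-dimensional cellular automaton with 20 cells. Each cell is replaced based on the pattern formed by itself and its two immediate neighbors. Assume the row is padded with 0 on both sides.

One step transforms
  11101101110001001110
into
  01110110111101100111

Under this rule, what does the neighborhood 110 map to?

1

At position 2 the neighborhood is 110; the next row has 1 there.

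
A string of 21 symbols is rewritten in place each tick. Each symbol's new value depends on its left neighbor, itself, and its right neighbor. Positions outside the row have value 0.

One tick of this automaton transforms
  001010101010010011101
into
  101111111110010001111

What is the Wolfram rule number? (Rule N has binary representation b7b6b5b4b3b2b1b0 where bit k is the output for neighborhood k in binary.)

position 17: 111 → 1  (bit 7 = 1)
position 18: 110 → 1  (bit 6 = 1)
position 3: 101 → 1  (bit 5 = 1)
position 11: 100 → 0  (bit 4 = 0)
position 16: 011 → 0  (bit 3 = 0)
position 2: 010 → 1  (bit 2 = 1)
position 1: 001 → 0  (bit 1 = 0)
position 0: 000 → 1  (bit 0 = 1)
bits b7..b0 = 11100101 = 229

229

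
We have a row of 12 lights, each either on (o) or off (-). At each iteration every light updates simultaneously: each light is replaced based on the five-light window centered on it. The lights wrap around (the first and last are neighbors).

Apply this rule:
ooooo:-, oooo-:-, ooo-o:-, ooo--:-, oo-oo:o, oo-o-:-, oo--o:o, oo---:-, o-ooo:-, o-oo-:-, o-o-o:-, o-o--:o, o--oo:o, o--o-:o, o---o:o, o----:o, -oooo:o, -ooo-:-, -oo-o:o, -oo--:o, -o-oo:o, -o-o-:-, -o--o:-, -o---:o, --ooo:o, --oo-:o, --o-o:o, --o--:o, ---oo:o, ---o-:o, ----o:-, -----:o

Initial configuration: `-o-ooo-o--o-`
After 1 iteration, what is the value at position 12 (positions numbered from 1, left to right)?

-

ooo----o-oo-
position 12 holds -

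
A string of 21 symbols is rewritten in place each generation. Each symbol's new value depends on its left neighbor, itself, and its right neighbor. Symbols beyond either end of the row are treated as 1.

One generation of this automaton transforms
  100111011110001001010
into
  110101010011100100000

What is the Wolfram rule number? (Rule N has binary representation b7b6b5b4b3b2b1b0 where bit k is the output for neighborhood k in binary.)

89

position 4: 111 → 0  (bit 7 = 0)
position 0: 110 → 1  (bit 6 = 1)
position 6: 101 → 0  (bit 5 = 0)
position 1: 100 → 1  (bit 4 = 1)
position 3: 011 → 1  (bit 3 = 1)
position 14: 010 → 0  (bit 2 = 0)
position 2: 001 → 0  (bit 1 = 0)
position 12: 000 → 1  (bit 0 = 1)
bits b7..b0 = 01011001 = 89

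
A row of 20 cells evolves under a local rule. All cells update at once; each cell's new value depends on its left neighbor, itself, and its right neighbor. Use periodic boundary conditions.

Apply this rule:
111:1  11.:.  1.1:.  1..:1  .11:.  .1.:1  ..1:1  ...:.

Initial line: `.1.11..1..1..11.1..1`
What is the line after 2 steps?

.1...11111111...1111
.11.1.111111.1.1.11.

.11.1.111111.1.1.11.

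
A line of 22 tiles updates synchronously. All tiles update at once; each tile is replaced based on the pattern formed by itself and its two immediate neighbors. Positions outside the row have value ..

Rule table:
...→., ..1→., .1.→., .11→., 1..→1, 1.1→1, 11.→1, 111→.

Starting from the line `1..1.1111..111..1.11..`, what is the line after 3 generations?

.1..1...11...11..1.11.
..1..1...11...11..1.11
...1..1...11...11..1.1

...1..1...11...11..1.1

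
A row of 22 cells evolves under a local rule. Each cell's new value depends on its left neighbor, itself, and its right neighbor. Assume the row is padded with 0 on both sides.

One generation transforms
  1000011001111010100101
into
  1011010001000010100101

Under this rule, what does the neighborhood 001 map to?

At position 4 the neighborhood is 001; the next row has 0 there.

0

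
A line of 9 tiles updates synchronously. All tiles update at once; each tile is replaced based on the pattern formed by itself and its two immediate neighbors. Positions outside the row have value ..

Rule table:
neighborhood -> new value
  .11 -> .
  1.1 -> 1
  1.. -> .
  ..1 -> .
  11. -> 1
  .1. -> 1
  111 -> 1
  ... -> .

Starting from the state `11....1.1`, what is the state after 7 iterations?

.1......1

.1....111
.1.....11
.1......1
.1......1  (fixed point — unchanged through iteration 7)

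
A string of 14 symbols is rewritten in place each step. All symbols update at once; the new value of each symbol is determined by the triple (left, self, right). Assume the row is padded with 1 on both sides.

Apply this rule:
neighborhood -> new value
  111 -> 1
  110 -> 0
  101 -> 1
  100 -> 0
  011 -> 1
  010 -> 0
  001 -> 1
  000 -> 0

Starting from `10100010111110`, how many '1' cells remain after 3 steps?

9

01000101111101
10001011111011
00010111110111
count of 1: 9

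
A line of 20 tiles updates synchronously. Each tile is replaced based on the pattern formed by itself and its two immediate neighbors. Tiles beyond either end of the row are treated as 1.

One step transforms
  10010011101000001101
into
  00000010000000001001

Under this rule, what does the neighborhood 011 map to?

1

At position 6 the neighborhood is 011; the next row has 1 there.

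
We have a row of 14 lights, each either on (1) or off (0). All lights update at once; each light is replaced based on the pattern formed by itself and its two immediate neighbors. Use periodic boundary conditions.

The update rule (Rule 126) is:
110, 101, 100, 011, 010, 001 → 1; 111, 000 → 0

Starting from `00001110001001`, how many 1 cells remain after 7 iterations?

8

iteration 1: 10011011011111
iteration 2: 11111111110000
iteration 3: 10000000011001
iteration 4: 11000000111111
iteration 5: 01100001100000
iteration 6: 11110011110000
iteration 7: 10011110011001
count of 1: 8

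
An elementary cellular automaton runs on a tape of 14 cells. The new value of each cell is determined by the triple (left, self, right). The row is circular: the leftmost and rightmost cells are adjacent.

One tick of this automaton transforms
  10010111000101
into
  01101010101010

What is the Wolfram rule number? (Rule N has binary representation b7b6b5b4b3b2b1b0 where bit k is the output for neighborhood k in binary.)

position 6: 111 → 1  (bit 7 = 1)
position 0: 110 → 0  (bit 6 = 0)
position 4: 101 → 1  (bit 5 = 1)
position 1: 100 → 1  (bit 4 = 1)
position 5: 011 → 0  (bit 3 = 0)
position 3: 010 → 0  (bit 2 = 0)
position 2: 001 → 1  (bit 1 = 1)
position 9: 000 → 0  (bit 0 = 0)
bits b7..b0 = 10110010 = 178

178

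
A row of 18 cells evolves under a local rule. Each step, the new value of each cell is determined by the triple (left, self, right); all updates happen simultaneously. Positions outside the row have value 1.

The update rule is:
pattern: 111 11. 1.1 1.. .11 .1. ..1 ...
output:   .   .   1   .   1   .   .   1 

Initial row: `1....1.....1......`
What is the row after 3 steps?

......1..1..1..1.1

step 1: ..11...111...1111.
step 2: ..1..1.1...1.1...1
step 3: ......1..1..1..1.1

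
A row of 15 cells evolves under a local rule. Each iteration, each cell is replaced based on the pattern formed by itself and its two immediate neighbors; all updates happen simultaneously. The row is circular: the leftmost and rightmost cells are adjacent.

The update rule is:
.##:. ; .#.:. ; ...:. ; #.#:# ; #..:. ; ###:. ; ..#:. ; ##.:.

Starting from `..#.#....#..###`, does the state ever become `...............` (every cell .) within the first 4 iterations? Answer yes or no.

yes

...#...........
...............
all cells are . at iteration 2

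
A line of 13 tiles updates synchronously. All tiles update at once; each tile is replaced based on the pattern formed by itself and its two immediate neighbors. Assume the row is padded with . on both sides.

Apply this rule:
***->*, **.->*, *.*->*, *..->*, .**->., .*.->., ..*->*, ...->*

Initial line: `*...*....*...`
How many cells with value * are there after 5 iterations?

9

.***.****.***
*.***.****.**
.*.***.****.*
*.*.***.****.
.*.*.***.****
count of *: 9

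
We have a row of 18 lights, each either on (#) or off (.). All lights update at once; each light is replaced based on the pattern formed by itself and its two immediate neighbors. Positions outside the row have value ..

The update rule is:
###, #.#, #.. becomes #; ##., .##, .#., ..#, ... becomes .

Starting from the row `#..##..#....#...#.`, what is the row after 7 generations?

generation 1: .#...#..#....#...#
generation 2: ..#...#..#....#...
generation 3: ...#...#..#....#..
generation 4: ....#...#..#....#.
generation 5: .....#...#..#....#
generation 6: ......#...#..#....
generation 7: .......#...#..#...

.......#...#..#...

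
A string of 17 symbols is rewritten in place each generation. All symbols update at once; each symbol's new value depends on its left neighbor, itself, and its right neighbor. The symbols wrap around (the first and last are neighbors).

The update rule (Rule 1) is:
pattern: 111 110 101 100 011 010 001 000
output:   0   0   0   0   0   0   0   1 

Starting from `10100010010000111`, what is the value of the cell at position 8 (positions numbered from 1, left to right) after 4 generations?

1

00001000000110000
11100011110000111
00001000000110000  (repeats generation 1; period 2)
generation 4: 11100011110000111
position 8 holds 1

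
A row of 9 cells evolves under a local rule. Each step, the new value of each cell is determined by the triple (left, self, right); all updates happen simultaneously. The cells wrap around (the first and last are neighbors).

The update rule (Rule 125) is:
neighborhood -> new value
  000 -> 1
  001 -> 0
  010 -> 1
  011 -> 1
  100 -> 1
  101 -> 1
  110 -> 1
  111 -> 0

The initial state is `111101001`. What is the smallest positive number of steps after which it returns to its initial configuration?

step 1: 000111101
step 2: 110100111
step 3: 011110100
step 4: 010011111
step 5: 111010001
step 6: 001111101
step 7: 101000111
step 8: 111110100
step 9: 100011110
step 10: 111010011
step 11: 001111010
step 12: 101001111
step 13: 111101000
step 14: 100111110
step 15: 110100011
step 16: 011111010
step 17: 010001111
step 18: 111101001

18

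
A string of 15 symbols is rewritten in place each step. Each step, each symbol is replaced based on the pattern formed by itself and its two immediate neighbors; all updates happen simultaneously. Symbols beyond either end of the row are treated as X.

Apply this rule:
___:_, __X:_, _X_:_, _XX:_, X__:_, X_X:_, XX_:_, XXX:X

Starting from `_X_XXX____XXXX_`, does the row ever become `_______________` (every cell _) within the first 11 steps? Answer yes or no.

yes

step 1: ____X______XX__
step 2: _______________
all cells are _ at step 2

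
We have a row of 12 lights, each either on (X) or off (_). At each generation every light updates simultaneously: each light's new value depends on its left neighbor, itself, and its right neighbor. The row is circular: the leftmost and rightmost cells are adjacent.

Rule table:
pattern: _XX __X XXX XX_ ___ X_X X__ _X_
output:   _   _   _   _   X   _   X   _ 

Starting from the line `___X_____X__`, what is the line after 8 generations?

XX__XXXX__XX
__X_____X___
X__XXXX__XXX
_X_____X____
__XXXX__XXXX
X_____X_____
_XXXX__XXXX_
_____X_____X

_____X_____X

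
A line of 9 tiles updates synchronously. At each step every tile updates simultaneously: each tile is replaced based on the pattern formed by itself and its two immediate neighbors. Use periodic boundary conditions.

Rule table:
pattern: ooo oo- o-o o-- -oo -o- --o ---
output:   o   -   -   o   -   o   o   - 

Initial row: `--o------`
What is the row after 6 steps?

step 1: -ooo-----
step 2: o-o-o----
step 3: o-o-oo--o
step 4: --o---oo-
step 5: -ooo-o--o
step 6: --o--oooo

--o--oooo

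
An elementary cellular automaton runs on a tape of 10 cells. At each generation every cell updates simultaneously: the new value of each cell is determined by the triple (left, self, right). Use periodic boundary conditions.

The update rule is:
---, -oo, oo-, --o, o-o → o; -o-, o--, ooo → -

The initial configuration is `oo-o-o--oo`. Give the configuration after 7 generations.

ooo-ooo---

generation 1: -oo-o--oo-
generation 2: oooo--ooo-
generation 3: o--o-oo-oo
generation 4: o-o-ooooo-
generation 5: -o-oo---oo
generation 6: o-ooo-oooo
generation 7: ooo-ooo---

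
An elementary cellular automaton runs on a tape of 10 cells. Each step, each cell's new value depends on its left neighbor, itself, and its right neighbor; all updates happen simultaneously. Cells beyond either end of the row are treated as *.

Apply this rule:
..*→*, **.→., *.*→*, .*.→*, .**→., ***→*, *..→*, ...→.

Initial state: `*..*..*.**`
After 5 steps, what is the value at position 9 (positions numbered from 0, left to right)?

*

.*******.*
*.*****.*.
.*.***.***
***.*.*.**
**.*****.*
position 9 holds *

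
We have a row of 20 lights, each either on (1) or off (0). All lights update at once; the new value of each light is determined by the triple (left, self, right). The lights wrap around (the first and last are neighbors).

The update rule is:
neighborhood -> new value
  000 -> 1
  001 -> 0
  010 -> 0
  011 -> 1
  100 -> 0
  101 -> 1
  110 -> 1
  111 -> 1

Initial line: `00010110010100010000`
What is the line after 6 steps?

step 1: 11001110001001000111
step 2: 11001110100000010111
step 3: 11001111001111001111
step 4: 11001111001111001111  (fixed point — unchanged through step 6)

11001111001111001111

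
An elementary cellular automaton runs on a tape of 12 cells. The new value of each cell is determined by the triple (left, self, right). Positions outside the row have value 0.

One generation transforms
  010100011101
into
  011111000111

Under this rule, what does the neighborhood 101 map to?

At position 2 the neighborhood is 101; the next row has 1 there.

1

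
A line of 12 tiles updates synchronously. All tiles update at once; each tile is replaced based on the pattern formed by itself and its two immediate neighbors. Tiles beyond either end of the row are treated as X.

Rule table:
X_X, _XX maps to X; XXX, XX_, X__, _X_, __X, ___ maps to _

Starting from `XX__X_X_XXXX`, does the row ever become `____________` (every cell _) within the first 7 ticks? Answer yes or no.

yes

tick 1: _____X_XX___
tick 2: ______XX____
tick 3: ______X_____
tick 4: ____________
all cells are _ at tick 4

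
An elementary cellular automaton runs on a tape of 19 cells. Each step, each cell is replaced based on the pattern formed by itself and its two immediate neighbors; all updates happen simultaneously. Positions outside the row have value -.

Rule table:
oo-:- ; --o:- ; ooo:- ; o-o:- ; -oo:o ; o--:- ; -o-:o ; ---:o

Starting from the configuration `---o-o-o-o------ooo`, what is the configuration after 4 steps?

oo-o-o-o-o-oooo-o--
o--o-o-o-o-o----o-o
o--o-o-o-o-o-oo-o-o
o--o-o-o-o-o-o--o-o

o--o-o-o-o-o-o--o-o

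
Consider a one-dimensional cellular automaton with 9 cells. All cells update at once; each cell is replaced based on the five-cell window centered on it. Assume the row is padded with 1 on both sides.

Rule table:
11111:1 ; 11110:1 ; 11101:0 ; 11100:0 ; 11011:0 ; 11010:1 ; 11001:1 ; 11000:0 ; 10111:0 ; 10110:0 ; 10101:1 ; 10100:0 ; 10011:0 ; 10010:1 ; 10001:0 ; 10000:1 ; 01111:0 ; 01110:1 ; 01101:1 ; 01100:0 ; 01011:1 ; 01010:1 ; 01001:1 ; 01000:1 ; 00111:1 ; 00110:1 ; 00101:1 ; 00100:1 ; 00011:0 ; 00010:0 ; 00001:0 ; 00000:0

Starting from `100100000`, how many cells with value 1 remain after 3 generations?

011111000
000110000
000100100
count of 1: 2

2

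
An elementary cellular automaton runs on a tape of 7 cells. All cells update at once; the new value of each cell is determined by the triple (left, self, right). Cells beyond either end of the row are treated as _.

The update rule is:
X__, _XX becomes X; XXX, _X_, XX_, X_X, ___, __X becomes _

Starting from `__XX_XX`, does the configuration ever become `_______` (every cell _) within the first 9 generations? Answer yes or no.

yes

__X__X_
___X__X
____X__
_____X_
______X
_______
all cells are _ at generation 6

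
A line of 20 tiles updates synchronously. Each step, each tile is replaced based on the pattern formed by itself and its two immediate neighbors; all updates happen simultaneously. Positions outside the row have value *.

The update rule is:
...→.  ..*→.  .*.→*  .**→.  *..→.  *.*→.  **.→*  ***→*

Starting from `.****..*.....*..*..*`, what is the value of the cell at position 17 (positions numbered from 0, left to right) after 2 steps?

.

..***..*.....*..*...
...**..*.....*..*...
position 17 holds .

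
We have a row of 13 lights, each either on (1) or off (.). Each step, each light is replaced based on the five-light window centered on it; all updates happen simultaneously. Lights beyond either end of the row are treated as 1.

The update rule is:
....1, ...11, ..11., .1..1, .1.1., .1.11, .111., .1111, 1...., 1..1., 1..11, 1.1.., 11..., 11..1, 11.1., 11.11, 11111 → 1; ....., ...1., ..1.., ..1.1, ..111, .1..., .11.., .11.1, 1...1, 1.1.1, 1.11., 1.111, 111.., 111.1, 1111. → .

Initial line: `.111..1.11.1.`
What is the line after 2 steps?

.1.1..1111.1.

step 1: 1.1.11.1..1.1
step 2: .1.1..1111.1.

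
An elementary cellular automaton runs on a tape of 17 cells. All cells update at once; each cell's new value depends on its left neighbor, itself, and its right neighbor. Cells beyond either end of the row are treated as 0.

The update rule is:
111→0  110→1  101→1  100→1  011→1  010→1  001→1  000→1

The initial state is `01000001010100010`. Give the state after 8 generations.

10000000000000001

11111111111111111
10000000000000001
11111111111111111  (repeats generation 1; period 2)
generation 8: 10000000000000001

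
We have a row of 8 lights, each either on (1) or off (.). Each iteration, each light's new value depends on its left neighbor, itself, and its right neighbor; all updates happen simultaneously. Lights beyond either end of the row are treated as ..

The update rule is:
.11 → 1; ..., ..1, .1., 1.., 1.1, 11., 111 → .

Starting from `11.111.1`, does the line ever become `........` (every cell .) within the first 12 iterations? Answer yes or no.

1..1....
........
all cells are . at iteration 2

yes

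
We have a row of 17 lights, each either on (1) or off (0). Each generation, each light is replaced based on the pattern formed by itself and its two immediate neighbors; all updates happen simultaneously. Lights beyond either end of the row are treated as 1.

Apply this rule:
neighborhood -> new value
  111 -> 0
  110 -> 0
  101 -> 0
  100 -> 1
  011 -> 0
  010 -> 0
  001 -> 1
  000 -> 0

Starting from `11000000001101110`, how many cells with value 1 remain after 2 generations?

6

generation 1: 00100000010000000
generation 2: 11010000101000001
count of 1: 6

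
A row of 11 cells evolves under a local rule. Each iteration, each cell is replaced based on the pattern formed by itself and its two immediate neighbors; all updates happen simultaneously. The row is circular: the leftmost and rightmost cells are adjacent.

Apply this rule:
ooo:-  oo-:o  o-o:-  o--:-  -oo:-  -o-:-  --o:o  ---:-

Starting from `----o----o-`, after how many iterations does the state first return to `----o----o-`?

11

iteration 1: ---o----o--
iteration 2: --o----o---
iteration 3: -o----o----
iteration 4: o----o-----
iteration 5: ----o-----o
iteration 6: ---o-----o-
iteration 7: --o-----o--
iteration 8: -o-----o---
iteration 9: o-----o----
iteration 10: -----o----o
iteration 11: ----o----o-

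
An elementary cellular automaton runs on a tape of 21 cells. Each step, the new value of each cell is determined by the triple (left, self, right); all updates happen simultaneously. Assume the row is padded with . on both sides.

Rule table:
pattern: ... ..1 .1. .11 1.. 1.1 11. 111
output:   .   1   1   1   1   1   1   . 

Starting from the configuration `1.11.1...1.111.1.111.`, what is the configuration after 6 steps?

111.11.11..11......11

1111111.1111.11111.11
1.....111..111...1111
11...11.1111.11.11..1
111.11111..1111111111
1.111...1111........1
111.11.11..11......11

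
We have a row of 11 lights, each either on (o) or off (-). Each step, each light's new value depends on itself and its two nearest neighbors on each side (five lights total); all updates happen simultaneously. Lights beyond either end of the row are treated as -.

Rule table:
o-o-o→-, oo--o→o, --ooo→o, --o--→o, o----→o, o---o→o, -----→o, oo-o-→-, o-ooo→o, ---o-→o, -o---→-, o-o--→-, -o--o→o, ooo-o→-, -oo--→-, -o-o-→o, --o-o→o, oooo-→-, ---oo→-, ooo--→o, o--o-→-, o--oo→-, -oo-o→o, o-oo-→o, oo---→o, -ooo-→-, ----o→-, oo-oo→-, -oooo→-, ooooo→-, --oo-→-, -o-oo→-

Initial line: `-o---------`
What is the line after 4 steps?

o-oo-o---o-

oo-oooooooo
-o-o------o
ooo--ooo-oo
o-oo-o---o-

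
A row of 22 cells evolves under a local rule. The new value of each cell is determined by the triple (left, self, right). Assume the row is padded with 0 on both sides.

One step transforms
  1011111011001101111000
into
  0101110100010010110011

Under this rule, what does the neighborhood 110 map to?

At position 6 the neighborhood is 110; the next row has 0 there.

0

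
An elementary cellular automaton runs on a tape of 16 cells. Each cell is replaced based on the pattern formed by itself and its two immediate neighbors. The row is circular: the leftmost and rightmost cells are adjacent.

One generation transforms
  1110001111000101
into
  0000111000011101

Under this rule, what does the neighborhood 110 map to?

0

At position 2 the neighborhood is 110; the next row has 0 there.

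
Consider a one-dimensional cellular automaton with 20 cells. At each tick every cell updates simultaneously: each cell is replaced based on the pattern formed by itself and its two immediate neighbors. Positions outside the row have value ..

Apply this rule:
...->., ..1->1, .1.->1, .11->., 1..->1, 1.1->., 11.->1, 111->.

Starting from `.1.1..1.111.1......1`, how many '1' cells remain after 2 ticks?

9

11.1111...1.11....11
.1....11.11..11..1.1
count of 1: 9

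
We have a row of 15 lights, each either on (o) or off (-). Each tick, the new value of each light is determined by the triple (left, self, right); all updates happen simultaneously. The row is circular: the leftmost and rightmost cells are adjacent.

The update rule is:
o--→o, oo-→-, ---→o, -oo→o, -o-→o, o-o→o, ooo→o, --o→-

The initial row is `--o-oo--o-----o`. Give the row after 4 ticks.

oo-ooooooo-oo-o

o-ooo-o-ooooo-o
-ooo-ooooooo-oo
ooo-ooooooo-oo-
oo-ooooooo-oo-o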